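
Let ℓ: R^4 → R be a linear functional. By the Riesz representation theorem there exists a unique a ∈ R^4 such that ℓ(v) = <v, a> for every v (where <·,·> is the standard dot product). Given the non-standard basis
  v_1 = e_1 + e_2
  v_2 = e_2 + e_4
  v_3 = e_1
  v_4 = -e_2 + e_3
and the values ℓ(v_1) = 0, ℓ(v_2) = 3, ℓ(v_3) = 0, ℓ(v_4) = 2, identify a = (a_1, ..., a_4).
a = (0, 0, 2, 3)

Write a = (a_1, ..., a_4) in the standard basis. For each basis vector v_i, ℓ(v_i) = <v_i, a> is a linear equation in the a_j's. Collect the n equations into a matrix system V a = ℓ, where row i of V is v_i (expressed in the standard basis). Since V is invertible (lower-triangular with 1s on the diagonal, up to permutation), solve by back-substitution:
  V =
[[1, 1, 0, 0],
 [0, 1, 0, 1],
 [1, 0, 0, 0],
 [0, -1, 1, 0]]
  V a = (0, 3, 0, 2)
Solving gives a = (0, 0, 2, 3).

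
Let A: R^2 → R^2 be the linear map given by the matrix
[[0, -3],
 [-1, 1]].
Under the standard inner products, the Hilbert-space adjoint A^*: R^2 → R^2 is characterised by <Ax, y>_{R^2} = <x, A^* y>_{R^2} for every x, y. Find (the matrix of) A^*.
A^* = A^T =
[[0, -1],
 [-3, 1]]

For real matrices with standard dot products, the defining identity <Ax, y> = <x, A^* y> gives (Ax)^T y = x^T (A^*) y, i.e. x^T A^T y = x^T (A^*) y. Since this holds for all x, y, we must have A^* = A^T. Therefore
A^* =
[[0, -1],
 [-3, 1]].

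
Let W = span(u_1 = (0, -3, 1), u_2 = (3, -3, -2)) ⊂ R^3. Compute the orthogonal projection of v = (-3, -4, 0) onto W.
proj_W(v) = (-18/19, -63/19, 39/19)

Set up U = [u_1 | ... | u_2] ∈ R^(3×2). The projector onto W = col(U) is P = U (U^T U)^(-1) U^T.
Compute U^T U =
  [10, 7]
  [7, 22],
and U^T v = (12, 3).
Solve U^T U · c = U^T v for the coefficients: c = (27/19, -6/19). The projection is proj_W(v) = U c.
Check: (v - proj_W(v)) · u_1 = 0  (should be 0).
Check: (v - proj_W(v)) · u_2 = 0  (should be 0).
Result: proj_W(v) = (-18/19, -63/19, 39/19).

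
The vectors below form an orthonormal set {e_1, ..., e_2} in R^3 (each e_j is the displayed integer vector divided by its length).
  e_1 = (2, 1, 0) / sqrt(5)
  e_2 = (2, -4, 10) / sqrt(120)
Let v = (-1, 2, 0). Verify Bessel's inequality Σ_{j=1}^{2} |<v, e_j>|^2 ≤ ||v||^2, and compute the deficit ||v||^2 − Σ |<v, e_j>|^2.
Σ |<v, e_j>|^2 = 5/6; ||v||^2 = 5; deficit = 25/6

Write each e_j = u_j / sqrt(<u_j, u_j>) where u_j is the displayed integer vector. Then <v, e_j> = <v, u_j> / sqrt(<u_j, u_j>), so |<v, e_j>|^2 = <v, u_j>^2 / <u_j, u_j>.
Coefficients: <v, e_1> = 0/sqrt(5), <v, e_2> = -10/sqrt(120).
Square and sum: Σ |<v, e_j>|^2 = 5/6.
Compute ||v||^2 = v·v = 5.
Deficit = 5 − 5/6 = 25/6 ≥ 0, confirming Bessel's inequality. (The deficit equals ||v − Σ <v,e_j> e_j||^2, the squared distance from v to span{e_j}.)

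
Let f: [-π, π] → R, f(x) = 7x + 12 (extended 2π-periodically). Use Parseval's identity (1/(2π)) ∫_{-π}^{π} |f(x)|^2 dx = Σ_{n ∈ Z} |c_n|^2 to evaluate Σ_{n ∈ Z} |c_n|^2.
Σ |c_n|^2 = 49π^2/3 + 144

Expand and integrate term by term over [-π, π]:
  ∫ (7x)^2 dx = 49·(2π^3/3); ∫ 2·7·(12)·x dx = 0 (odd integrand); ∫ 12^2 dx = 144·2π.
So (1/(2π)) ∫_{-π}^{π} (7x + 12)^2 dx = 49π^2/3 + 144 = 49π^2/3 + 144.
Parseval ⇒ Σ |c_n|^2 = 49π^2/3 + 144.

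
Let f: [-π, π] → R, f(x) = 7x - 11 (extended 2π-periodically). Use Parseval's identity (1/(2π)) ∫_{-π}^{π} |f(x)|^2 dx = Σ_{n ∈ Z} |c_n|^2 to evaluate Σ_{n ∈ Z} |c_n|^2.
Σ |c_n|^2 = 49π^2/3 + 121

Expand and integrate term by term over [-π, π]:
  ∫ (7x)^2 dx = 49·(2π^3/3); ∫ 2·7·(-11)·x dx = 0 (odd integrand); ∫ (-11)^2 dx = 121·2π.
So (1/(2π)) ∫_{-π}^{π} (7x - 11)^2 dx = 49π^2/3 + 121 = 49π^2/3 + 121.
Parseval ⇒ Σ |c_n|^2 = 49π^2/3 + 121.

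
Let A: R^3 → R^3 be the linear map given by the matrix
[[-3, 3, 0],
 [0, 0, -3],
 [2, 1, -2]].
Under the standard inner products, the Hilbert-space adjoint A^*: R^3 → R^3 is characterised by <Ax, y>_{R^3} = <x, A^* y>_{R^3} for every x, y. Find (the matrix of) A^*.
A^* = A^T =
[[-3, 0, 2],
 [3, 0, 1],
 [0, -3, -2]]

For real matrices with standard dot products, the defining identity <Ax, y> = <x, A^* y> gives (Ax)^T y = x^T (A^*) y, i.e. x^T A^T y = x^T (A^*) y. Since this holds for all x, y, we must have A^* = A^T. Therefore
A^* =
[[-3, 0, 2],
 [3, 0, 1],
 [0, -3, -2]].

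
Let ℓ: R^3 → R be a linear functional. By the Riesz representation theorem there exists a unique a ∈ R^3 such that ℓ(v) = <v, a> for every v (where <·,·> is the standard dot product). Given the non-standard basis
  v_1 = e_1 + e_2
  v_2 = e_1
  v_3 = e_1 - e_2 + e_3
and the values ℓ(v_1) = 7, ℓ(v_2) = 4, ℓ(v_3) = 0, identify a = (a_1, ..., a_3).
a = (4, 3, -1)

Write a = (a_1, ..., a_3) in the standard basis. For each basis vector v_i, ℓ(v_i) = <v_i, a> is a linear equation in the a_j's. Collect the n equations into a matrix system V a = ℓ, where row i of V is v_i (expressed in the standard basis). Since V is invertible (lower-triangular with 1s on the diagonal, up to permutation), solve by back-substitution:
  V =
[[1, 1, 0],
 [1, 0, 0],
 [1, -1, 1]]
  V a = (7, 4, 0)
Solving gives a = (4, 3, -1).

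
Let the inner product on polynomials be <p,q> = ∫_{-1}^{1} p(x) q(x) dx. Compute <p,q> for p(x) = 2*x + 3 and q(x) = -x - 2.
<p,q> = -40/3

Expand the product: p(x)·q(x) = -2*x^2 - 7*x - 6.
∫_{-1}^{1} of each monomial x^k gives [2/(k+1) if k even, 0 if k odd]. Integrating term-by-term (or equivalently evaluating the antiderivative F(x) = -2*x^3/3 - 7*x^2/2 - 6*x at the endpoints):
  F(1) − F(−1) = -61/6 − (19/6) = -40/3.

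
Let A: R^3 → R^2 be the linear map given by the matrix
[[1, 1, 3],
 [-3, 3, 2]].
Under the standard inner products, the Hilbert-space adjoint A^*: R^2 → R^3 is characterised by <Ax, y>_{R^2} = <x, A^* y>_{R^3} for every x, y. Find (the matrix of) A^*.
A^* = A^T =
[[1, -3],
 [1, 3],
 [3, 2]]

For real matrices with standard dot products, the defining identity <Ax, y> = <x, A^* y> gives (Ax)^T y = x^T (A^*) y, i.e. x^T A^T y = x^T (A^*) y. Since this holds for all x, y, we must have A^* = A^T. Therefore
A^* =
[[1, -3],
 [1, 3],
 [3, 2]].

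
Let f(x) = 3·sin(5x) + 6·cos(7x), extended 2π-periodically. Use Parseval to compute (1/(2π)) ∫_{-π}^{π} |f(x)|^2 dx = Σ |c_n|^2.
Σ |c_n|^2 = 45/2

Expand |f|^2 and use orthogonality of {sin(nx), cos(mx)} on [-π, π]:
  ∫_{-π}^{π} sin(nx)^2 dx = π, ∫ cos(mx)^2 dx = π, and cross terms integrate to 0.
So ∫_{-π}^{π} f(x)^2 dx = 3^2 · π + 6^2 · π = (9 + 36)π.
Divide by 2π: (9 + 36)/2 = 45/2.
By Parseval, this equals Σ |c_n|^2.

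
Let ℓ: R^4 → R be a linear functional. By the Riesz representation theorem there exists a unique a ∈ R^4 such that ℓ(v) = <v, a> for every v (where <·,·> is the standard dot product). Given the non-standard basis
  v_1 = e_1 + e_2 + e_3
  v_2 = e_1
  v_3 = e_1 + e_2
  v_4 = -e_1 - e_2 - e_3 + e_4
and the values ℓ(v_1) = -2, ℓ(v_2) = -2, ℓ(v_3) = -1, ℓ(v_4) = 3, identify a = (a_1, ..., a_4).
a = (-2, 1, -1, 1)

Write a = (a_1, ..., a_4) in the standard basis. For each basis vector v_i, ℓ(v_i) = <v_i, a> is a linear equation in the a_j's. Collect the n equations into a matrix system V a = ℓ, where row i of V is v_i (expressed in the standard basis). Since V is invertible (lower-triangular with 1s on the diagonal, up to permutation), solve by back-substitution:
  V =
[[1, 1, 1, 0],
 [1, 0, 0, 0],
 [1, 1, 0, 0],
 [-1, -1, -1, 1]]
  V a = (-2, -2, -1, 3)
Solving gives a = (-2, 1, -1, 1).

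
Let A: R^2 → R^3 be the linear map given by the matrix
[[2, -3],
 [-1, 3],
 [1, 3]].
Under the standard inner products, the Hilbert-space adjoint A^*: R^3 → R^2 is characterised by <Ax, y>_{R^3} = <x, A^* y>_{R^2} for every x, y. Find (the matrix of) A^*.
A^* = A^T =
[[2, -1, 1],
 [-3, 3, 3]]

For real matrices with standard dot products, the defining identity <Ax, y> = <x, A^* y> gives (Ax)^T y = x^T (A^*) y, i.e. x^T A^T y = x^T (A^*) y. Since this holds for all x, y, we must have A^* = A^T. Therefore
A^* =
[[2, -1, 1],
 [-3, 3, 3]].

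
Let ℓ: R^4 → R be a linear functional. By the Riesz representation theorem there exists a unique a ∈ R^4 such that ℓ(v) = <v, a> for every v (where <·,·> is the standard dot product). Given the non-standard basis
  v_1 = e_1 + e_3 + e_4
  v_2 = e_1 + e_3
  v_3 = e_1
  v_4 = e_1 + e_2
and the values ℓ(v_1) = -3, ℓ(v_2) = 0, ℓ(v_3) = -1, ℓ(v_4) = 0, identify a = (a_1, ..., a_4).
a = (-1, 1, 1, -3)

Write a = (a_1, ..., a_4) in the standard basis. For each basis vector v_i, ℓ(v_i) = <v_i, a> is a linear equation in the a_j's. Collect the n equations into a matrix system V a = ℓ, where row i of V is v_i (expressed in the standard basis). Since V is invertible (lower-triangular with 1s on the diagonal, up to permutation), solve by back-substitution:
  V =
[[1, 0, 1, 1],
 [1, 0, 1, 0],
 [1, 0, 0, 0],
 [1, 1, 0, 0]]
  V a = (-3, 0, -1, 0)
Solving gives a = (-1, 1, 1, -3).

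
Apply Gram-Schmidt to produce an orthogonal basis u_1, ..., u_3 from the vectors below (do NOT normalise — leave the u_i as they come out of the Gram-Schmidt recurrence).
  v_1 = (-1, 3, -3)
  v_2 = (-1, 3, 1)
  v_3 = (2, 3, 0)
Orthogonal basis:
  u_1 = (-1, 3, -3)
  u_2 = (-12/19, 36/19, 40/19)
  u_3 = (27/10, 9/10, 0)

Apply the Gram-Schmidt recurrence
  u_1 = v_1
  u_i = v_i − Σ_{j<i} ((v_i · u_j) / (u_j · u_j)) · u_j.

Step by step this gives:
  u_1 = (-1, 3, -3)
  u_2 = (-12/19, 36/19, 40/19)
  u_3 = (27/10, 9/10, 0)

Orthogonality check:
  u_2 · u_1 = 0 (should be 0)
  u_3 · u_1 = 0 (should be 0)
  u_3 · u_2 = 0 (should be 0)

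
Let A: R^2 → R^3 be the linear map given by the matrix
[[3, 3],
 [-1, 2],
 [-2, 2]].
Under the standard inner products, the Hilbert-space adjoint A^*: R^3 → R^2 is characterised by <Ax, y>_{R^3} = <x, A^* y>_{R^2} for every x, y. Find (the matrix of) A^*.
A^* = A^T =
[[3, -1, -2],
 [3, 2, 2]]

For real matrices with standard dot products, the defining identity <Ax, y> = <x, A^* y> gives (Ax)^T y = x^T (A^*) y, i.e. x^T A^T y = x^T (A^*) y. Since this holds for all x, y, we must have A^* = A^T. Therefore
A^* =
[[3, -1, -2],
 [3, 2, 2]].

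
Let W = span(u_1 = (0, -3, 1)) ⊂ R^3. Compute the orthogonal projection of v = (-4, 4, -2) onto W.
proj_W(v) = (0, 21/5, -7/5)

Set up U = [u_1 | ... | u_1] ∈ R^(3×1). The projector onto W = col(U) is P = U (U^T U)^(-1) U^T.
Compute U^T U =
  [10],
and U^T v = (-14).
Solve U^T U · c = U^T v for the coefficients: c = (-7/5). The projection is proj_W(v) = U c.
Check: (v - proj_W(v)) · u_1 = 0  (should be 0).
Result: proj_W(v) = (0, 21/5, -7/5).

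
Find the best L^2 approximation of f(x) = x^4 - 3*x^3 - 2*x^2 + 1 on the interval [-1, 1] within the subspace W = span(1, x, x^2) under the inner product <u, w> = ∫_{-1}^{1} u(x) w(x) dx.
g(x) = -8*x^2/7 - 9*x/5 + 32/35

The best approximation g ∈ W is the orthogonal projection of f onto W. Writing g = a_0 + a_1 x + a_2 x^2, the coefficients solve the normal equations G · a = b where
  G_{ij} = <φ_i, φ_j> and b_i = <f, φ_i>, with φ_0 = 1, φ_1 = x, φ_2 = x^2.
G =
  [2, 0, 2/3]
  [0, 2/3, 0]
  [2/3, 0, 2/5],
b = (16/15, -6/5, 16/105).
Solving gives a_0 = 32/35, a_1 = -9/5, a_2 = -8/7, so
  g(x) = -8*x^2/7 - 9*x/5 + 32/35.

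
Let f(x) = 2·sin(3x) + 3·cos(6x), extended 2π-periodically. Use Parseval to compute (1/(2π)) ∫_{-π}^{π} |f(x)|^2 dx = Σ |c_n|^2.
Σ |c_n|^2 = 13/2

Expand |f|^2 and use orthogonality of {sin(nx), cos(mx)} on [-π, π]:
  ∫_{-π}^{π} sin(nx)^2 dx = π, ∫ cos(mx)^2 dx = π, and cross terms integrate to 0.
So ∫_{-π}^{π} f(x)^2 dx = 2^2 · π + 3^2 · π = (4 + 9)π.
Divide by 2π: (4 + 9)/2 = 13/2.
By Parseval, this equals Σ |c_n|^2.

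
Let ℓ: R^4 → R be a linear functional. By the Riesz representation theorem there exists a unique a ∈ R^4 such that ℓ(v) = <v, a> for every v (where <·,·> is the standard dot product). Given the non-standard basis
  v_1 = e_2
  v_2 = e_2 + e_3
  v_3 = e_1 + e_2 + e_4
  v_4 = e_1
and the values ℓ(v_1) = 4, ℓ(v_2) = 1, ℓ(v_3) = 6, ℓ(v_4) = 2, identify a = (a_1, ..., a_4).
a = (2, 4, -3, 0)

Write a = (a_1, ..., a_4) in the standard basis. For each basis vector v_i, ℓ(v_i) = <v_i, a> is a linear equation in the a_j's. Collect the n equations into a matrix system V a = ℓ, where row i of V is v_i (expressed in the standard basis). Since V is invertible (lower-triangular with 1s on the diagonal, up to permutation), solve by back-substitution:
  V =
[[0, 1, 0, 0],
 [0, 1, 1, 0],
 [1, 1, 0, 1],
 [1, 0, 0, 0]]
  V a = (4, 1, 6, 2)
Solving gives a = (2, 4, -3, 0).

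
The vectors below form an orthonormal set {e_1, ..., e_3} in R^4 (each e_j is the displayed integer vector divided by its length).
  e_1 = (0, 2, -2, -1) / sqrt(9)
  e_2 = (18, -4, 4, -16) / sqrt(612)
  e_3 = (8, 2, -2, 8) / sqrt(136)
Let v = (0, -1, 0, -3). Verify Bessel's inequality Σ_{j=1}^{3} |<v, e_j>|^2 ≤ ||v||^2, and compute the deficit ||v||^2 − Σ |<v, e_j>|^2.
Σ |<v, e_j>|^2 = 19/2; ||v||^2 = 10; deficit = 1/2

Write each e_j = u_j / sqrt(<u_j, u_j>) where u_j is the displayed integer vector. Then <v, e_j> = <v, u_j> / sqrt(<u_j, u_j>), so |<v, e_j>|^2 = <v, u_j>^2 / <u_j, u_j>.
Coefficients: <v, e_1> = 1/sqrt(9), <v, e_2> = 52/sqrt(612), <v, e_3> = -26/sqrt(136).
Square and sum: Σ |<v, e_j>|^2 = 19/2.
Compute ||v||^2 = v·v = 10.
Deficit = 10 − 19/2 = 1/2 ≥ 0, confirming Bessel's inequality. (The deficit equals ||v − Σ <v,e_j> e_j||^2, the squared distance from v to span{e_j}.)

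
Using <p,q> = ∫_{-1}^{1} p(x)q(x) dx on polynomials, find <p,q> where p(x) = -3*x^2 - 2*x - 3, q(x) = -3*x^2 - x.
<p,q> = 164/15

Expand the product: p(x)·q(x) = 9*x^4 + 9*x^3 + 11*x^2 + 3*x.
∫_{-1}^{1} of each monomial x^k gives [2/(k+1) if k even, 0 if k odd]. Integrating term-by-term (or equivalently evaluating the antiderivative F(x) = 9*x^5/5 + 9*x^4/4 + 11*x^3/3 + 3*x^2/2 at the endpoints):
  F(1) − F(−1) = 553/60 − (-103/60) = 164/15.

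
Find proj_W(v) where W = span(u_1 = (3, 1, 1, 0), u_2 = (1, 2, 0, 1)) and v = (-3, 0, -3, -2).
proj_W(v) = (-136/41, -37/41, -47/41, 5/41)

Set up U = [u_1 | ... | u_2] ∈ R^(4×2). The projector onto W = col(U) is P = U (U^T U)^(-1) U^T.
Compute U^T U =
  [11, 5]
  [5, 6],
and U^T v = (-12, -5).
Solve U^T U · c = U^T v for the coefficients: c = (-47/41, 5/41). The projection is proj_W(v) = U c.
Check: (v - proj_W(v)) · u_1 = 0  (should be 0).
Check: (v - proj_W(v)) · u_2 = 0  (should be 0).
Result: proj_W(v) = (-136/41, -37/41, -47/41, 5/41).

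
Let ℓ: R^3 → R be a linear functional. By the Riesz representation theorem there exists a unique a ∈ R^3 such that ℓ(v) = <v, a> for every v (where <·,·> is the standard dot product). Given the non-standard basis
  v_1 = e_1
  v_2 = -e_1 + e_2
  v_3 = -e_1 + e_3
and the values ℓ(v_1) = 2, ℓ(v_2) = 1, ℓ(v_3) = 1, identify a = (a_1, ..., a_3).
a = (2, 3, 3)

Write a = (a_1, ..., a_3) in the standard basis. For each basis vector v_i, ℓ(v_i) = <v_i, a> is a linear equation in the a_j's. Collect the n equations into a matrix system V a = ℓ, where row i of V is v_i (expressed in the standard basis). Since V is invertible (lower-triangular with 1s on the diagonal, up to permutation), solve by back-substitution:
  V =
[[1, 0, 0],
 [-1, 1, 0],
 [-1, 0, 1]]
  V a = (2, 1, 1)
Solving gives a = (2, 3, 3).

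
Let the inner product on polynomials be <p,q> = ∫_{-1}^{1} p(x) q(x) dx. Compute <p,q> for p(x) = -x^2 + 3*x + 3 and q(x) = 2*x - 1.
<p,q> = -4/3

Expand the product: p(x)·q(x) = -2*x^3 + 7*x^2 + 3*x - 3.
∫_{-1}^{1} of each monomial x^k gives [2/(k+1) if k even, 0 if k odd]. Integrating term-by-term (or equivalently evaluating the antiderivative F(x) = -x^4/2 + 7*x^3/3 + 3*x^2/2 - 3*x at the endpoints):
  F(1) − F(−1) = 1/3 − (5/3) = -4/3.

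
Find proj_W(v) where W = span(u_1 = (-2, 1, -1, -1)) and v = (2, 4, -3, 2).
proj_W(v) = (-2/7, 1/7, -1/7, -1/7)

Set up U = [u_1 | ... | u_1] ∈ R^(4×1). The projector onto W = col(U) is P = U (U^T U)^(-1) U^T.
Compute U^T U =
  [7],
and U^T v = (1).
Solve U^T U · c = U^T v for the coefficients: c = (1/7). The projection is proj_W(v) = U c.
Check: (v - proj_W(v)) · u_1 = 0  (should be 0).
Result: proj_W(v) = (-2/7, 1/7, -1/7, -1/7).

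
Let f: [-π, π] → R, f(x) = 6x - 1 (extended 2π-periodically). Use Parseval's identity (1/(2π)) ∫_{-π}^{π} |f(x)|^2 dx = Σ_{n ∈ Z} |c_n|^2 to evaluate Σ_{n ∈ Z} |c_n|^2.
Σ |c_n|^2 = 12π^2 + 1

Expand and integrate term by term over [-π, π]:
  ∫ (6x)^2 dx = 36·(2π^3/3); ∫ 2·6·(-1)·x dx = 0 (odd integrand); ∫ (-1)^2 dx = 1·2π.
So (1/(2π)) ∫_{-π}^{π} (6x - 1)^2 dx = 36π^2/3 + 1 = 12π^2 + 1.
Parseval ⇒ Σ |c_n|^2 = 12π^2 + 1.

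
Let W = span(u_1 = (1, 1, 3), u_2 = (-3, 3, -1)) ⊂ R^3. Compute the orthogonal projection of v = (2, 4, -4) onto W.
proj_W(v) = (-9/5, 24/25, -43/25)

Set up U = [u_1 | ... | u_2] ∈ R^(3×2). The projector onto W = col(U) is P = U (U^T U)^(-1) U^T.
Compute U^T U =
  [11, -3]
  [-3, 19],
and U^T v = (-6, 10).
Solve U^T U · c = U^T v for the coefficients: c = (-21/50, 23/50). The projection is proj_W(v) = U c.
Check: (v - proj_W(v)) · u_1 = 0  (should be 0).
Check: (v - proj_W(v)) · u_2 = 0  (should be 0).
Result: proj_W(v) = (-9/5, 24/25, -43/25).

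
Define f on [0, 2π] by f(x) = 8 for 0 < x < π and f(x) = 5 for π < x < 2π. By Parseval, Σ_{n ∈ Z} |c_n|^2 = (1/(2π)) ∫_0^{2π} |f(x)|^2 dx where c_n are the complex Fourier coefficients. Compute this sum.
Σ |c_n|^2 = 89/2

Parseval equates the L^2 energy of f (normalised by 1/(2π)) with the ℓ^2 sum of its Fourier coefficients: (1/(2π)) ∫_0^{2π} |f|^2 = Σ |c_n|^2.
Compute the left side: (1/(2π)) [∫_0^π 8^2 dx + ∫_π^{2π} 5^2 dx] = (1/(2π)) · (64π + 25π) = (64 + 25)/2 = 89/2.
So Σ_{n ∈ Z} |c_n|^2 = 89/2.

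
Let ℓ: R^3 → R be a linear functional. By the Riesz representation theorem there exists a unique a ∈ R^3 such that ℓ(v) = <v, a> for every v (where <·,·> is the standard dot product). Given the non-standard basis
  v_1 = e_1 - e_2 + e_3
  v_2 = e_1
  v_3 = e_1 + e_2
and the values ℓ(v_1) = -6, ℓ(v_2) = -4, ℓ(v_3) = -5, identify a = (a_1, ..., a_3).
a = (-4, -1, -3)

Write a = (a_1, ..., a_3) in the standard basis. For each basis vector v_i, ℓ(v_i) = <v_i, a> is a linear equation in the a_j's. Collect the n equations into a matrix system V a = ℓ, where row i of V is v_i (expressed in the standard basis). Since V is invertible (lower-triangular with 1s on the diagonal, up to permutation), solve by back-substitution:
  V =
[[1, -1, 1],
 [1, 0, 0],
 [1, 1, 0]]
  V a = (-6, -4, -5)
Solving gives a = (-4, -1, -3).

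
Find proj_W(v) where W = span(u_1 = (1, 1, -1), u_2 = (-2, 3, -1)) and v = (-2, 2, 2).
proj_W(v) = (-50/19, 20/19, 8/19)

Set up U = [u_1 | ... | u_2] ∈ R^(3×2). The projector onto W = col(U) is P = U (U^T U)^(-1) U^T.
Compute U^T U =
  [3, 2]
  [2, 14],
and U^T v = (-2, 8).
Solve U^T U · c = U^T v for the coefficients: c = (-22/19, 14/19). The projection is proj_W(v) = U c.
Check: (v - proj_W(v)) · u_1 = 0  (should be 0).
Check: (v - proj_W(v)) · u_2 = 0  (should be 0).
Result: proj_W(v) = (-50/19, 20/19, 8/19).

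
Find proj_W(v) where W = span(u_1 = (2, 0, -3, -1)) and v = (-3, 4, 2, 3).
proj_W(v) = (-15/7, 0, 45/14, 15/14)

Set up U = [u_1 | ... | u_1] ∈ R^(4×1). The projector onto W = col(U) is P = U (U^T U)^(-1) U^T.
Compute U^T U =
  [14],
and U^T v = (-15).
Solve U^T U · c = U^T v for the coefficients: c = (-15/14). The projection is proj_W(v) = U c.
Check: (v - proj_W(v)) · u_1 = 0  (should be 0).
Result: proj_W(v) = (-15/7, 0, 45/14, 15/14).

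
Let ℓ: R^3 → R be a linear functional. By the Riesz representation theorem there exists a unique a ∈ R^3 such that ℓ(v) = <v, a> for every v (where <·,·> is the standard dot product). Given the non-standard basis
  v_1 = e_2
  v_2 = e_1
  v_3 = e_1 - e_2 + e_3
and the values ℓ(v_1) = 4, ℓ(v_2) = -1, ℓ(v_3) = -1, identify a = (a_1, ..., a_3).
a = (-1, 4, 4)

Write a = (a_1, ..., a_3) in the standard basis. For each basis vector v_i, ℓ(v_i) = <v_i, a> is a linear equation in the a_j's. Collect the n equations into a matrix system V a = ℓ, where row i of V is v_i (expressed in the standard basis). Since V is invertible (lower-triangular with 1s on the diagonal, up to permutation), solve by back-substitution:
  V =
[[0, 1, 0],
 [1, 0, 0],
 [1, -1, 1]]
  V a = (4, -1, -1)
Solving gives a = (-1, 4, 4).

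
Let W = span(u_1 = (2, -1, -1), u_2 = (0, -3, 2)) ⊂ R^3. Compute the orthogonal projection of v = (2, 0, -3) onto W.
proj_W(v) = (194/77, 32/77, -183/77)

Set up U = [u_1 | ... | u_2] ∈ R^(3×2). The projector onto W = col(U) is P = U (U^T U)^(-1) U^T.
Compute U^T U =
  [6, 1]
  [1, 13],
and U^T v = (7, -6).
Solve U^T U · c = U^T v for the coefficients: c = (97/77, -43/77). The projection is proj_W(v) = U c.
Check: (v - proj_W(v)) · u_1 = 0  (should be 0).
Check: (v - proj_W(v)) · u_2 = 0  (should be 0).
Result: proj_W(v) = (194/77, 32/77, -183/77).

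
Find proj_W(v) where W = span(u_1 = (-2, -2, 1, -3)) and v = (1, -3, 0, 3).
proj_W(v) = (5/9, 5/9, -5/18, 5/6)

Set up U = [u_1 | ... | u_1] ∈ R^(4×1). The projector onto W = col(U) is P = U (U^T U)^(-1) U^T.
Compute U^T U =
  [18],
and U^T v = (-5).
Solve U^T U · c = U^T v for the coefficients: c = (-5/18). The projection is proj_W(v) = U c.
Check: (v - proj_W(v)) · u_1 = 0  (should be 0).
Result: proj_W(v) = (5/9, 5/9, -5/18, 5/6).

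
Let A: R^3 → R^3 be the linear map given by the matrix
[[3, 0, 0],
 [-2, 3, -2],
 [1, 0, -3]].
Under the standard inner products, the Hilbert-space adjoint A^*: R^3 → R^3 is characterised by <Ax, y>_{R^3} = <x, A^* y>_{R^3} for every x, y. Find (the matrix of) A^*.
A^* = A^T =
[[3, -2, 1],
 [0, 3, 0],
 [0, -2, -3]]

For real matrices with standard dot products, the defining identity <Ax, y> = <x, A^* y> gives (Ax)^T y = x^T (A^*) y, i.e. x^T A^T y = x^T (A^*) y. Since this holds for all x, y, we must have A^* = A^T. Therefore
A^* =
[[3, -2, 1],
 [0, 3, 0],
 [0, -2, -3]].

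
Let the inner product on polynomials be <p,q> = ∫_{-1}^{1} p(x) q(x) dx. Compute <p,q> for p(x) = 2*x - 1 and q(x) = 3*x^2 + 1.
<p,q> = -4

Expand the product: p(x)·q(x) = 6*x^3 - 3*x^2 + 2*x - 1.
∫_{-1}^{1} of each monomial x^k gives [2/(k+1) if k even, 0 if k odd]. Integrating term-by-term (or equivalently evaluating the antiderivative F(x) = 3*x^4/2 - x^3 + x^2 - x at the endpoints):
  F(1) − F(−1) = 1/2 − (9/2) = -4.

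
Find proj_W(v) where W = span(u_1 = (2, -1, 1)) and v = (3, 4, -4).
proj_W(v) = (-2/3, 1/3, -1/3)

Set up U = [u_1 | ... | u_1] ∈ R^(3×1). The projector onto W = col(U) is P = U (U^T U)^(-1) U^T.
Compute U^T U =
  [6],
and U^T v = (-2).
Solve U^T U · c = U^T v for the coefficients: c = (-1/3). The projection is proj_W(v) = U c.
Check: (v - proj_W(v)) · u_1 = 0  (should be 0).
Result: proj_W(v) = (-2/3, 1/3, -1/3).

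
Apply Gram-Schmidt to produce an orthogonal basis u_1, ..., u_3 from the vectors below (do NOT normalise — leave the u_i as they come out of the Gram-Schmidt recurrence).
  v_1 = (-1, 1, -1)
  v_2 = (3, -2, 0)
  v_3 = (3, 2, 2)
Orthogonal basis:
  u_1 = (-1, 1, -1)
  u_2 = (4/3, -1/3, -5/3)
  u_3 = (2, 3, 1)

Apply the Gram-Schmidt recurrence
  u_1 = v_1
  u_i = v_i − Σ_{j<i} ((v_i · u_j) / (u_j · u_j)) · u_j.

Step by step this gives:
  u_1 = (-1, 1, -1)
  u_2 = (4/3, -1/3, -5/3)
  u_3 = (2, 3, 1)

Orthogonality check:
  u_2 · u_1 = 0 (should be 0)
  u_3 · u_1 = 0 (should be 0)
  u_3 · u_2 = 0 (should be 0)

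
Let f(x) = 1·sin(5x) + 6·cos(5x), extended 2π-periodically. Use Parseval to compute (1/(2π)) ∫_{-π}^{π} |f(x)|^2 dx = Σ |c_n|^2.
Σ |c_n|^2 = 37/2

Expand |f|^2 and use orthogonality of {sin(nx), cos(mx)} on [-π, π]:
  ∫_{-π}^{π} sin(nx)^2 dx = π, ∫ cos(mx)^2 dx = π, and cross terms integrate to 0.
So ∫_{-π}^{π} f(x)^2 dx = 1^2 · π + 6^2 · π = (1 + 36)π.
Divide by 2π: (1 + 36)/2 = 37/2.
By Parseval, this equals Σ |c_n|^2.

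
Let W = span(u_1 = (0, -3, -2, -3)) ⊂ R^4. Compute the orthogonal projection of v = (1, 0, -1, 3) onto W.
proj_W(v) = (0, 21/22, 7/11, 21/22)

Set up U = [u_1 | ... | u_1] ∈ R^(4×1). The projector onto W = col(U) is P = U (U^T U)^(-1) U^T.
Compute U^T U =
  [22],
and U^T v = (-7).
Solve U^T U · c = U^T v for the coefficients: c = (-7/22). The projection is proj_W(v) = U c.
Check: (v - proj_W(v)) · u_1 = 0  (should be 0).
Result: proj_W(v) = (0, 21/22, 7/11, 21/22).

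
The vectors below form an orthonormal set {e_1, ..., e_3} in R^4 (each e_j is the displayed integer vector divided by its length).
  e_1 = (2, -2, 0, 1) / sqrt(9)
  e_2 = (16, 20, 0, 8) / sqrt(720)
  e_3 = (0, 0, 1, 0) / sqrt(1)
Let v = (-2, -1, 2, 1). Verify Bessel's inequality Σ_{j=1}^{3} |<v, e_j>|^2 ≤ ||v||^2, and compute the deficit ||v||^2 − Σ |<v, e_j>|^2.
Σ |<v, e_j>|^2 = 34/5; ||v||^2 = 10; deficit = 16/5

Write each e_j = u_j / sqrt(<u_j, u_j>) where u_j is the displayed integer vector. Then <v, e_j> = <v, u_j> / sqrt(<u_j, u_j>), so |<v, e_j>|^2 = <v, u_j>^2 / <u_j, u_j>.
Coefficients: <v, e_1> = -1/sqrt(9), <v, e_2> = -44/sqrt(720), <v, e_3> = 2/sqrt(1).
Square and sum: Σ |<v, e_j>|^2 = 34/5.
Compute ||v||^2 = v·v = 10.
Deficit = 10 − 34/5 = 16/5 ≥ 0, confirming Bessel's inequality. (The deficit equals ||v − Σ <v,e_j> e_j||^2, the squared distance from v to span{e_j}.)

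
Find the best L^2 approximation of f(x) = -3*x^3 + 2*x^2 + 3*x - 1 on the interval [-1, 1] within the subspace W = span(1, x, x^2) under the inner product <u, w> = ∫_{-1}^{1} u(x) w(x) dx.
g(x) = 2*x^2 + 6*x/5 - 1

The best approximation g ∈ W is the orthogonal projection of f onto W. Writing g = a_0 + a_1 x + a_2 x^2, the coefficients solve the normal equations G · a = b where
  G_{ij} = <φ_i, φ_j> and b_i = <f, φ_i>, with φ_0 = 1, φ_1 = x, φ_2 = x^2.
G =
  [2, 0, 2/3]
  [0, 2/3, 0]
  [2/3, 0, 2/5],
b = (-2/3, 4/5, 2/15).
Solving gives a_0 = -1, a_1 = 6/5, a_2 = 2, so
  g(x) = 2*x^2 + 6*x/5 - 1.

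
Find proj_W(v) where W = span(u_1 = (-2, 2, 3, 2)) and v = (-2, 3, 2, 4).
proj_W(v) = (-16/7, 16/7, 24/7, 16/7)

Set up U = [u_1 | ... | u_1] ∈ R^(4×1). The projector onto W = col(U) is P = U (U^T U)^(-1) U^T.
Compute U^T U =
  [21],
and U^T v = (24).
Solve U^T U · c = U^T v for the coefficients: c = (8/7). The projection is proj_W(v) = U c.
Check: (v - proj_W(v)) · u_1 = 0  (should be 0).
Result: proj_W(v) = (-16/7, 16/7, 24/7, 16/7).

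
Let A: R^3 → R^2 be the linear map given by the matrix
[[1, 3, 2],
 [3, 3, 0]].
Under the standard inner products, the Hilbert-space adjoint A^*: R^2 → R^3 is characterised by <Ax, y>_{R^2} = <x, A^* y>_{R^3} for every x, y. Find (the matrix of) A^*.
A^* = A^T =
[[1, 3],
 [3, 3],
 [2, 0]]

For real matrices with standard dot products, the defining identity <Ax, y> = <x, A^* y> gives (Ax)^T y = x^T (A^*) y, i.e. x^T A^T y = x^T (A^*) y. Since this holds for all x, y, we must have A^* = A^T. Therefore
A^* =
[[1, 3],
 [3, 3],
 [2, 0]].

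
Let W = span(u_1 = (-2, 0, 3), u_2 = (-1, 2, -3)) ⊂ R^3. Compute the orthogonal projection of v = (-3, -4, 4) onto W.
proj_W(v) = (-9/7, -10/7, 36/7)

Set up U = [u_1 | ... | u_2] ∈ R^(3×2). The projector onto W = col(U) is P = U (U^T U)^(-1) U^T.
Compute U^T U =
  [13, -7]
  [-7, 14],
and U^T v = (18, -17).
Solve U^T U · c = U^T v for the coefficients: c = (1, -5/7). The projection is proj_W(v) = U c.
Check: (v - proj_W(v)) · u_1 = 0  (should be 0).
Check: (v - proj_W(v)) · u_2 = 0  (should be 0).
Result: proj_W(v) = (-9/7, -10/7, 36/7).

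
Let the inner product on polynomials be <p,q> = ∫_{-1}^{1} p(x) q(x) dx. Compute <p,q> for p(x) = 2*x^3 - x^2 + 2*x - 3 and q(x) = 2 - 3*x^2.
<p,q> = -92/15

Expand the product: p(x)·q(x) = -6*x^5 + 3*x^4 - 2*x^3 + 7*x^2 + 4*x - 6.
∫_{-1}^{1} of each monomial x^k gives [2/(k+1) if k even, 0 if k odd]. Integrating term-by-term (or equivalently evaluating the antiderivative F(x) = -x^6 + 3*x^5/5 - x^4/2 + 7*x^3/3 + 2*x^2 - 6*x at the endpoints):
  F(1) − F(−1) = -77/30 − (107/30) = -92/15.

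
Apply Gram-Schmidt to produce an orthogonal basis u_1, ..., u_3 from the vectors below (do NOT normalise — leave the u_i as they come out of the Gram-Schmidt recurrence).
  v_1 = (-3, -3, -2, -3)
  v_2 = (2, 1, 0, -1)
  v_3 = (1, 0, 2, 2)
Orthogonal basis:
  u_1 = (-3, -3, -2, -3)
  u_2 = (44/31, 13/31, -12/31, -49/31)
  u_3 = (12/25, -26/25, 24/25, -2/25)

Apply the Gram-Schmidt recurrence
  u_1 = v_1
  u_i = v_i − Σ_{j<i} ((v_i · u_j) / (u_j · u_j)) · u_j.

Step by step this gives:
  u_1 = (-3, -3, -2, -3)
  u_2 = (44/31, 13/31, -12/31, -49/31)
  u_3 = (12/25, -26/25, 24/25, -2/25)

Orthogonality check:
  u_2 · u_1 = 0 (should be 0)
  u_3 · u_1 = 0 (should be 0)
  u_3 · u_2 = 0 (should be 0)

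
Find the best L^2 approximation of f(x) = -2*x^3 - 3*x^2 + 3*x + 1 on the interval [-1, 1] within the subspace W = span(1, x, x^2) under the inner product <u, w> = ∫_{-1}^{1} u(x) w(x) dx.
g(x) = -3*x^2 + 9*x/5 + 1

The best approximation g ∈ W is the orthogonal projection of f onto W. Writing g = a_0 + a_1 x + a_2 x^2, the coefficients solve the normal equations G · a = b where
  G_{ij} = <φ_i, φ_j> and b_i = <f, φ_i>, with φ_0 = 1, φ_1 = x, φ_2 = x^2.
G =
  [2, 0, 2/3]
  [0, 2/3, 0]
  [2/3, 0, 2/5],
b = (0, 6/5, -8/15).
Solving gives a_0 = 1, a_1 = 9/5, a_2 = -3, so
  g(x) = -3*x^2 + 9*x/5 + 1.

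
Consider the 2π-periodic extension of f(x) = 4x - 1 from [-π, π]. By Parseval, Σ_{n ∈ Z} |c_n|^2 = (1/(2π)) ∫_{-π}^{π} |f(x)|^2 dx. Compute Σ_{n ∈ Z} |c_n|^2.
Σ |c_n|^2 = 16π^2/3 + 1

Expand and integrate term by term over [-π, π]:
  ∫ (4x)^2 dx = 16·(2π^3/3); ∫ 2·4·(-1)·x dx = 0 (odd integrand); ∫ (-1)^2 dx = 1·2π.
So (1/(2π)) ∫_{-π}^{π} (4x - 1)^2 dx = 16π^2/3 + 1 = 16π^2/3 + 1.
Parseval ⇒ Σ |c_n|^2 = 16π^2/3 + 1.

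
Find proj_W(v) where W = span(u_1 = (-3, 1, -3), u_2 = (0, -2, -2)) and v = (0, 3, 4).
proj_W(v) = (6/17, 111/34, 127/34)

Set up U = [u_1 | ... | u_2] ∈ R^(3×2). The projector onto W = col(U) is P = U (U^T U)^(-1) U^T.
Compute U^T U =
  [19, 4]
  [4, 8],
and U^T v = (-9, -14).
Solve U^T U · c = U^T v for the coefficients: c = (-2/17, -115/68). The projection is proj_W(v) = U c.
Check: (v - proj_W(v)) · u_1 = 0  (should be 0).
Check: (v - proj_W(v)) · u_2 = 0  (should be 0).
Result: proj_W(v) = (6/17, 111/34, 127/34).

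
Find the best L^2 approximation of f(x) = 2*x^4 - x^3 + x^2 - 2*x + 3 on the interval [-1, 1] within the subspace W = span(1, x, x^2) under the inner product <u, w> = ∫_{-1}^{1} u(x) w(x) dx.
g(x) = 19*x^2/7 - 13*x/5 + 99/35

The best approximation g ∈ W is the orthogonal projection of f onto W. Writing g = a_0 + a_1 x + a_2 x^2, the coefficients solve the normal equations G · a = b where
  G_{ij} = <φ_i, φ_j> and b_i = <f, φ_i>, with φ_0 = 1, φ_1 = x, φ_2 = x^2.
G =
  [2, 0, 2/3]
  [0, 2/3, 0]
  [2/3, 0, 2/5],
b = (112/15, -26/15, 104/35).
Solving gives a_0 = 99/35, a_1 = -13/5, a_2 = 19/7, so
  g(x) = 19*x^2/7 - 13*x/5 + 99/35.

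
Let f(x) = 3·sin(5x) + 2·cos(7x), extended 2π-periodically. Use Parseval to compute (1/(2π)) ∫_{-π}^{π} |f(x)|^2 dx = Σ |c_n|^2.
Σ |c_n|^2 = 13/2

Expand |f|^2 and use orthogonality of {sin(nx), cos(mx)} on [-π, π]:
  ∫_{-π}^{π} sin(nx)^2 dx = π, ∫ cos(mx)^2 dx = π, and cross terms integrate to 0.
So ∫_{-π}^{π} f(x)^2 dx = 3^2 · π + 2^2 · π = (9 + 4)π.
Divide by 2π: (9 + 4)/2 = 13/2.
By Parseval, this equals Σ |c_n|^2.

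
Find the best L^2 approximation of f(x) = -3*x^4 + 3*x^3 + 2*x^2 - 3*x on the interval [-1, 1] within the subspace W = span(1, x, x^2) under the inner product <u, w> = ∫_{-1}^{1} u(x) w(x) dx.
g(x) = -4*x^2/7 - 6*x/5 + 9/35

The best approximation g ∈ W is the orthogonal projection of f onto W. Writing g = a_0 + a_1 x + a_2 x^2, the coefficients solve the normal equations G · a = b where
  G_{ij} = <φ_i, φ_j> and b_i = <f, φ_i>, with φ_0 = 1, φ_1 = x, φ_2 = x^2.
G =
  [2, 0, 2/3]
  [0, 2/3, 0]
  [2/3, 0, 2/5],
b = (2/15, -4/5, -2/35).
Solving gives a_0 = 9/35, a_1 = -6/5, a_2 = -4/7, so
  g(x) = -4*x^2/7 - 6*x/5 + 9/35.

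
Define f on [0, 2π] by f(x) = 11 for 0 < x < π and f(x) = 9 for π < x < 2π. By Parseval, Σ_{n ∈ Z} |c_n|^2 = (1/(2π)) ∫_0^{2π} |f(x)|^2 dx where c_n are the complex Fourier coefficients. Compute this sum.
Σ |c_n|^2 = 101

Parseval equates the L^2 energy of f (normalised by 1/(2π)) with the ℓ^2 sum of its Fourier coefficients: (1/(2π)) ∫_0^{2π} |f|^2 = Σ |c_n|^2.
Compute the left side: (1/(2π)) [∫_0^π 11^2 dx + ∫_π^{2π} 9^2 dx] = (1/(2π)) · (121π + 81π) = (121 + 81)/2 = 101.
So Σ_{n ∈ Z} |c_n|^2 = 101.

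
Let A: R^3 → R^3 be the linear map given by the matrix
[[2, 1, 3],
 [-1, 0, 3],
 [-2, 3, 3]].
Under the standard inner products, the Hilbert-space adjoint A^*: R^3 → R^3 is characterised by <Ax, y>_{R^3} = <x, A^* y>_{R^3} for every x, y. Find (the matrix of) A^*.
A^* = A^T =
[[2, -1, -2],
 [1, 0, 3],
 [3, 3, 3]]

For real matrices with standard dot products, the defining identity <Ax, y> = <x, A^* y> gives (Ax)^T y = x^T (A^*) y, i.e. x^T A^T y = x^T (A^*) y. Since this holds for all x, y, we must have A^* = A^T. Therefore
A^* =
[[2, -1, -2],
 [1, 0, 3],
 [3, 3, 3]].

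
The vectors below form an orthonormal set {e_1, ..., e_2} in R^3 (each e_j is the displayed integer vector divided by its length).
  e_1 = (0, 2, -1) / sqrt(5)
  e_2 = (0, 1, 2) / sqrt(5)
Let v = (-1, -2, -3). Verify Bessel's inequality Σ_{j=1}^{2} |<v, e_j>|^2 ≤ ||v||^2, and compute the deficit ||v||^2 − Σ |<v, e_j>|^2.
Σ |<v, e_j>|^2 = 13; ||v||^2 = 14; deficit = 1

Write each e_j = u_j / sqrt(<u_j, u_j>) where u_j is the displayed integer vector. Then <v, e_j> = <v, u_j> / sqrt(<u_j, u_j>), so |<v, e_j>|^2 = <v, u_j>^2 / <u_j, u_j>.
Coefficients: <v, e_1> = -1/sqrt(5), <v, e_2> = -8/sqrt(5).
Square and sum: Σ |<v, e_j>|^2 = 13.
Compute ||v||^2 = v·v = 14.
Deficit = 14 − 13 = 1 ≥ 0, confirming Bessel's inequality. (The deficit equals ||v − Σ <v,e_j> e_j||^2, the squared distance from v to span{e_j}.)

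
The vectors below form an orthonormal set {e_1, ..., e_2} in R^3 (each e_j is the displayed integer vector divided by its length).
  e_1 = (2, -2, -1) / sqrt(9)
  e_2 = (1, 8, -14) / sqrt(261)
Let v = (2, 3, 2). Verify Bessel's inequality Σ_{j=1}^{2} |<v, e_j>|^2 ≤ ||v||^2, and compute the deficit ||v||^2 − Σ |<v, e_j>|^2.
Σ |<v, e_j>|^2 = 52/29; ||v||^2 = 17; deficit = 441/29

Write each e_j = u_j / sqrt(<u_j, u_j>) where u_j is the displayed integer vector. Then <v, e_j> = <v, u_j> / sqrt(<u_j, u_j>), so |<v, e_j>|^2 = <v, u_j>^2 / <u_j, u_j>.
Coefficients: <v, e_1> = -4/sqrt(9), <v, e_2> = -2/sqrt(261).
Square and sum: Σ |<v, e_j>|^2 = 52/29.
Compute ||v||^2 = v·v = 17.
Deficit = 17 − 52/29 = 441/29 ≥ 0, confirming Bessel's inequality. (The deficit equals ||v − Σ <v,e_j> e_j||^2, the squared distance from v to span{e_j}.)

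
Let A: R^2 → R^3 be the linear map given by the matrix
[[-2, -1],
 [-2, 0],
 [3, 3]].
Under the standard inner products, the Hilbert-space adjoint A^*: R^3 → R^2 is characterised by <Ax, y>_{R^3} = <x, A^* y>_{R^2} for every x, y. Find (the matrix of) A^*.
A^* = A^T =
[[-2, -2, 3],
 [-1, 0, 3]]

For real matrices with standard dot products, the defining identity <Ax, y> = <x, A^* y> gives (Ax)^T y = x^T (A^*) y, i.e. x^T A^T y = x^T (A^*) y. Since this holds for all x, y, we must have A^* = A^T. Therefore
A^* =
[[-2, -2, 3],
 [-1, 0, 3]].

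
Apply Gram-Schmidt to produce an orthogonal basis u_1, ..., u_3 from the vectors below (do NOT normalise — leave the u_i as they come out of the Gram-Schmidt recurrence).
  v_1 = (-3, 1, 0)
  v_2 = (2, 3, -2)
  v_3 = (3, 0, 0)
Orthogonal basis:
  u_1 = (-3, 1, 0)
  u_2 = (11/10, 33/10, -2)
  u_3 = (12/161, 36/161, 66/161)

Apply the Gram-Schmidt recurrence
  u_1 = v_1
  u_i = v_i − Σ_{j<i} ((v_i · u_j) / (u_j · u_j)) · u_j.

Step by step this gives:
  u_1 = (-3, 1, 0)
  u_2 = (11/10, 33/10, -2)
  u_3 = (12/161, 36/161, 66/161)

Orthogonality check:
  u_2 · u_1 = 0 (should be 0)
  u_3 · u_1 = 0 (should be 0)
  u_3 · u_2 = 0 (should be 0)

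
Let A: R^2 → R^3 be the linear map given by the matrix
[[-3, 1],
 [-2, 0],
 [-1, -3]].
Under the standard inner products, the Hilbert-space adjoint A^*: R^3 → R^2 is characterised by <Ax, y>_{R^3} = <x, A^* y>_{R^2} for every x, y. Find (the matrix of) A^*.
A^* = A^T =
[[-3, -2, -1],
 [1, 0, -3]]

For real matrices with standard dot products, the defining identity <Ax, y> = <x, A^* y> gives (Ax)^T y = x^T (A^*) y, i.e. x^T A^T y = x^T (A^*) y. Since this holds for all x, y, we must have A^* = A^T. Therefore
A^* =
[[-3, -2, -1],
 [1, 0, -3]].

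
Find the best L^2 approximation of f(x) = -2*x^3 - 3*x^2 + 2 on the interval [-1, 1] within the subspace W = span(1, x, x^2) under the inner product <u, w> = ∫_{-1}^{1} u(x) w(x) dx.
g(x) = -3*x^2 - 6*x/5 + 2

The best approximation g ∈ W is the orthogonal projection of f onto W. Writing g = a_0 + a_1 x + a_2 x^2, the coefficients solve the normal equations G · a = b where
  G_{ij} = <φ_i, φ_j> and b_i = <f, φ_i>, with φ_0 = 1, φ_1 = x, φ_2 = x^2.
G =
  [2, 0, 2/3]
  [0, 2/3, 0]
  [2/3, 0, 2/5],
b = (2, -4/5, 2/15).
Solving gives a_0 = 2, a_1 = -6/5, a_2 = -3, so
  g(x) = -3*x^2 - 6*x/5 + 2.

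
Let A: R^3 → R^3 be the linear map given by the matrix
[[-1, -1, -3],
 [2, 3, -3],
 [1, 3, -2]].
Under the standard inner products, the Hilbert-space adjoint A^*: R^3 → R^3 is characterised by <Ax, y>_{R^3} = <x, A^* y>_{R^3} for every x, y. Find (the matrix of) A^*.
A^* = A^T =
[[-1, 2, 1],
 [-1, 3, 3],
 [-3, -3, -2]]

For real matrices with standard dot products, the defining identity <Ax, y> = <x, A^* y> gives (Ax)^T y = x^T (A^*) y, i.e. x^T A^T y = x^T (A^*) y. Since this holds for all x, y, we must have A^* = A^T. Therefore
A^* =
[[-1, 2, 1],
 [-1, 3, 3],
 [-3, -3, -2]].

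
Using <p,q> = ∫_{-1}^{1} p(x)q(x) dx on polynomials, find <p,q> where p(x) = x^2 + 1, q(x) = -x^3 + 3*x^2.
<p,q> = 16/5

Expand the product: p(x)·q(x) = -x^5 + 3*x^4 - x^3 + 3*x^2.
∫_{-1}^{1} of each monomial x^k gives [2/(k+1) if k even, 0 if k odd]. Integrating term-by-term (or equivalently evaluating the antiderivative F(x) = -x^6/6 + 3*x^5/5 - x^4/4 + x^3 at the endpoints):
  F(1) − F(−1) = 71/60 − (-121/60) = 16/5.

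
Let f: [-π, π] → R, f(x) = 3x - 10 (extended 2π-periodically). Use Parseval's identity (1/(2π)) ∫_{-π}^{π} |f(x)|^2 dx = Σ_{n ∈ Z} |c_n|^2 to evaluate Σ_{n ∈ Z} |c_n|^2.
Σ |c_n|^2 = 3π^2 + 100

Expand and integrate term by term over [-π, π]:
  ∫ (3x)^2 dx = 9·(2π^3/3); ∫ 2·3·(-10)·x dx = 0 (odd integrand); ∫ (-10)^2 dx = 100·2π.
So (1/(2π)) ∫_{-π}^{π} (3x - 10)^2 dx = 9π^2/3 + 100 = 3π^2 + 100.
Parseval ⇒ Σ |c_n|^2 = 3π^2 + 100.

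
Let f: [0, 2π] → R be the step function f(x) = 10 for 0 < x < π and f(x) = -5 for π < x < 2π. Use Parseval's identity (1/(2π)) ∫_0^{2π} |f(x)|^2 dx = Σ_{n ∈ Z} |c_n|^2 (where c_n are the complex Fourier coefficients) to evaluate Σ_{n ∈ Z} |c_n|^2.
Σ |c_n|^2 = 125/2

Parseval equates the L^2 energy of f (normalised by 1/(2π)) with the ℓ^2 sum of its Fourier coefficients: (1/(2π)) ∫_0^{2π} |f|^2 = Σ |c_n|^2.
Compute the left side: (1/(2π)) [∫_0^π 10^2 dx + ∫_π^{2π} (-5)^2 dx] = (1/(2π)) · (100π + 25π) = (100 + 25)/2 = 125/2.
So Σ_{n ∈ Z} |c_n|^2 = 125/2.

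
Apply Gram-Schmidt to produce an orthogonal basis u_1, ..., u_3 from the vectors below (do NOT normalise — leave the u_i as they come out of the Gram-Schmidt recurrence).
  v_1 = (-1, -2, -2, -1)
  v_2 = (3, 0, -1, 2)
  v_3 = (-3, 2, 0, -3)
Orthogonal basis:
  u_1 = (-1, -2, -2, -1)
  u_2 = (27/10, -3/5, -8/5, 17/10)
  u_3 = (22/131, 228/131, -178/131, -122/131)

Apply the Gram-Schmidt recurrence
  u_1 = v_1
  u_i = v_i − Σ_{j<i} ((v_i · u_j) / (u_j · u_j)) · u_j.

Step by step this gives:
  u_1 = (-1, -2, -2, -1)
  u_2 = (27/10, -3/5, -8/5, 17/10)
  u_3 = (22/131, 228/131, -178/131, -122/131)

Orthogonality check:
  u_2 · u_1 = 0 (should be 0)
  u_3 · u_1 = 0 (should be 0)
  u_3 · u_2 = 0 (should be 0)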